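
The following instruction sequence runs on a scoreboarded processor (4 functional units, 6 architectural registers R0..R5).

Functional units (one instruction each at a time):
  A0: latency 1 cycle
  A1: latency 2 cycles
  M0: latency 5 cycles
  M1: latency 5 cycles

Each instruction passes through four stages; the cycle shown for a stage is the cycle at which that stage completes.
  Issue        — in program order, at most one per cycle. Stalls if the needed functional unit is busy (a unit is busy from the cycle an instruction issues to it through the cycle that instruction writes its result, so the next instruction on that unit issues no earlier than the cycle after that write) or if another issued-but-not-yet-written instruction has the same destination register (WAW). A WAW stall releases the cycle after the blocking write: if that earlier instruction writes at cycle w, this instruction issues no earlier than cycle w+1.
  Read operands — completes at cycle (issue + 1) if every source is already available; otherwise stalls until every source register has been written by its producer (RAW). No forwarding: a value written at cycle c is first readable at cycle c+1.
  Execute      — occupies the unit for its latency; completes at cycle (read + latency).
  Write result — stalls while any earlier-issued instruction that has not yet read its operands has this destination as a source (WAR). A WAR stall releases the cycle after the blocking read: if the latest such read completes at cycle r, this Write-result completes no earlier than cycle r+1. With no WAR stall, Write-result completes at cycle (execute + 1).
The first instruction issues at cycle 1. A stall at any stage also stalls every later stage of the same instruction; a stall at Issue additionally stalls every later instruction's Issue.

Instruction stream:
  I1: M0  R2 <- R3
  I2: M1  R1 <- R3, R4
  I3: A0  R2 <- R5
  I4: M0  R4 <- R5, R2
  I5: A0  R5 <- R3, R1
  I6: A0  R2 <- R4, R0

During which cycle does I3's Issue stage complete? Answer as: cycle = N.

cycle = 9

1) issue 1, read 2, done 7, write 8
2) issue 2, read 3, done 8, write 9
3) issue 9, read 10, done 11, write 12  <WAW R2: wait I1 write@8>
4) issue 10, read 13, done 18, write 19  <RAW R2: wait I3 write@12>
5) issue 13, read 14, done 15, write 16  <struct: A0 busy until I3 writes@12>
6) issue 17, read 20, done 21, write 22  <struct: A0 busy until I5 writes@16 / RAW R4: wait I4 write@19>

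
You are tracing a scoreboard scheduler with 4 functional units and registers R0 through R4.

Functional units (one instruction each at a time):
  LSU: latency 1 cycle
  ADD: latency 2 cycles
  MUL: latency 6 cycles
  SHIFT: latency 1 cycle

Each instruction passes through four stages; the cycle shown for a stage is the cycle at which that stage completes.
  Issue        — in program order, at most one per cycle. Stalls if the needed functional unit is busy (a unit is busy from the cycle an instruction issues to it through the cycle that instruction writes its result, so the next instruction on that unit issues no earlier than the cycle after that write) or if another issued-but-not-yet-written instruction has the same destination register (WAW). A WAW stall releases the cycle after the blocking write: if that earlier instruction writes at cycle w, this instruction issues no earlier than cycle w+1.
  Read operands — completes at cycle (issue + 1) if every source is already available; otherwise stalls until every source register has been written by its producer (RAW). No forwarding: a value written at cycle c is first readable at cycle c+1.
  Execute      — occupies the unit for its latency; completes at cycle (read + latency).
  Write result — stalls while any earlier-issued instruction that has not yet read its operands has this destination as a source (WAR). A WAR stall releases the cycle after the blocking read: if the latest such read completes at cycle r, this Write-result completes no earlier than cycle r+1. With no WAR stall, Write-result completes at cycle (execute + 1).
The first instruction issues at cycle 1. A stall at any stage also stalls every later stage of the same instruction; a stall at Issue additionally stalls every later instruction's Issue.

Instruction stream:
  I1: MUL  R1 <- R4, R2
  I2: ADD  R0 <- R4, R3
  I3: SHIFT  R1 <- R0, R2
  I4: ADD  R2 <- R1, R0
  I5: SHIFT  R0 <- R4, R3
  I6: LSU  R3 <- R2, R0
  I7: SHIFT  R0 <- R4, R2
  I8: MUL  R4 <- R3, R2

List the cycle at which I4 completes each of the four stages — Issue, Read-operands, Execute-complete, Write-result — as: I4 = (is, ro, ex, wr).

cycle 1: I1 issues→MUL
cycle 2: I1 reads; I2 issues→ADD
cycle 3: I2 reads
cycle 5: I2 exec-done
cycle 6: I2 writes R0
cycle 8: I1 exec-done
cycle 9: I1 writes R1
cycle 10: I3 issues→SHIFT
cycle 11: I3 reads; I4 issues→ADD
cycle 12: I3 exec-done
cycle 13: I3 writes R1
cycle 14: I4 reads; I5 issues→SHIFT
cycle 15: I5 reads; I6 issues→LSU
cycle 16: I4 exec-done; I5 exec-done
cycle 17: I4 writes R2; I5 writes R0
cycle 18: I6 reads; I7 issues→SHIFT
cycle 19: I6 exec-done; I7 reads; I8 issues→MUL
cycle 20: I6 writes R3; I7 exec-done
cycle 21: I7 writes R0; I8 reads
cycle 27: I8 exec-done
cycle 28: I8 writes R4

I4 = (11, 14, 16, 17)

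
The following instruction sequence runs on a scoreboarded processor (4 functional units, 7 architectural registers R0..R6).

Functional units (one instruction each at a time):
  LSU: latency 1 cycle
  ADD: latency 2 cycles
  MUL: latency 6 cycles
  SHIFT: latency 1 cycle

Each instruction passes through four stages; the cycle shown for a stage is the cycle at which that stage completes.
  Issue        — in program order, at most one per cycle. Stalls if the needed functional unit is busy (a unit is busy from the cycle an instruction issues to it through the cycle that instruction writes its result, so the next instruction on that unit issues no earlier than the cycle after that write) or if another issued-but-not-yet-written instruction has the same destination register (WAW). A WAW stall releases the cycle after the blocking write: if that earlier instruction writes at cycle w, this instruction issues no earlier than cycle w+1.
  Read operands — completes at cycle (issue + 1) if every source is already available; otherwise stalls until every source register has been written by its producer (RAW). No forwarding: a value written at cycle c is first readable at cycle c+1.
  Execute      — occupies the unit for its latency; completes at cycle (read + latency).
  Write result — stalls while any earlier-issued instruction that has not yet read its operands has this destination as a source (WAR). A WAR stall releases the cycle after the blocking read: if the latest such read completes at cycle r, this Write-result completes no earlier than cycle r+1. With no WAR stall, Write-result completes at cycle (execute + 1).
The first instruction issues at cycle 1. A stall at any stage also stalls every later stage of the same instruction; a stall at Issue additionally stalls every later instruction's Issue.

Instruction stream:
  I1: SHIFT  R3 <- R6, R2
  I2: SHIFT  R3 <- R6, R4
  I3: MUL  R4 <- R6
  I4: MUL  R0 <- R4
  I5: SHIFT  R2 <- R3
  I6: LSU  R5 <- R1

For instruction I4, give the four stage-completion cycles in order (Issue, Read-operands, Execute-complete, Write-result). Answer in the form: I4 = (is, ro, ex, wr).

I4 = (15, 16, 22, 23)

c1: I1 issues→SHIFT
c2: I1 reads
c3: I1 exec-done
c4: I1 writes R3
c5: I2 issues→SHIFT
c6: I2 reads · I3 issues→MUL
c7: I2 exec-done · I3 reads
c8: I2 writes R3
c13: I3 exec-done
c14: I3 writes R4
c15: I4 issues→MUL
c16: I4 reads · I5 issues→SHIFT
c17: I5 reads · I6 issues→LSU
c18: I5 exec-done · I6 reads
c19: I5 writes R2 · I6 exec-done
c20: I6 writes R5
c22: I4 exec-done
c23: I4 writes R0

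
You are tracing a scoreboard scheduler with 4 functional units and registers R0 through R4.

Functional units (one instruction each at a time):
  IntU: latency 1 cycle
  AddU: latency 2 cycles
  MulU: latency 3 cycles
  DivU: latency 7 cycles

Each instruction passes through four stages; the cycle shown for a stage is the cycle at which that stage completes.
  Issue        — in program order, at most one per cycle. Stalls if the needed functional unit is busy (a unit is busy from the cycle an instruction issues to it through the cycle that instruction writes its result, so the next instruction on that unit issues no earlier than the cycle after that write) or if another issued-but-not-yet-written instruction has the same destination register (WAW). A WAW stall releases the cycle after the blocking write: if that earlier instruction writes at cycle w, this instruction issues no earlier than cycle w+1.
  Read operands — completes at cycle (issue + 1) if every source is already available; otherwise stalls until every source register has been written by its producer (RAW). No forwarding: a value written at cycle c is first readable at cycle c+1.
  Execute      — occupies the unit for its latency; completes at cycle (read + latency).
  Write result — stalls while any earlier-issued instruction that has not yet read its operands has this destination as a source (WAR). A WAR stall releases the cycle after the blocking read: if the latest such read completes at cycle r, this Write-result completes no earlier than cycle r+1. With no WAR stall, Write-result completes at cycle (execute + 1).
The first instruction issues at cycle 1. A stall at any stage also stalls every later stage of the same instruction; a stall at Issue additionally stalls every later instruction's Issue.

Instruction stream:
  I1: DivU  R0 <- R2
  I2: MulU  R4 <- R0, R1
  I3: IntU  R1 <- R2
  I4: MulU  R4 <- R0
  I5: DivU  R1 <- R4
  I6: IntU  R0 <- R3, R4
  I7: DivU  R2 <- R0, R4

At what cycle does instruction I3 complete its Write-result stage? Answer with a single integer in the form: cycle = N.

cycle = 12

c1: I1 dispatched to DivU
c2: I1 operands ready · I2 dispatched to MulU
c3: I3 dispatched to IntU
c4: I3 operands ready
c5: I3 complete
c9: I1 complete
c10: R0←I1
c11: I2 operands ready
c12: R1←I3
c14: I2 complete
c15: R4←I2
c16: I4 dispatched to MulU
c17: I4 operands ready · I5 dispatched to DivU
c18: I6 dispatched to IntU
c20: I4 complete
c21: R4←I4
c22: I5 operands ready · I6 operands ready
c23: I6 complete
c24: R0←I6
c29: I5 complete
c30: R1←I5
c31: I7 dispatched to DivU
c32: I7 operands ready
c39: I7 complete
c40: R2←I7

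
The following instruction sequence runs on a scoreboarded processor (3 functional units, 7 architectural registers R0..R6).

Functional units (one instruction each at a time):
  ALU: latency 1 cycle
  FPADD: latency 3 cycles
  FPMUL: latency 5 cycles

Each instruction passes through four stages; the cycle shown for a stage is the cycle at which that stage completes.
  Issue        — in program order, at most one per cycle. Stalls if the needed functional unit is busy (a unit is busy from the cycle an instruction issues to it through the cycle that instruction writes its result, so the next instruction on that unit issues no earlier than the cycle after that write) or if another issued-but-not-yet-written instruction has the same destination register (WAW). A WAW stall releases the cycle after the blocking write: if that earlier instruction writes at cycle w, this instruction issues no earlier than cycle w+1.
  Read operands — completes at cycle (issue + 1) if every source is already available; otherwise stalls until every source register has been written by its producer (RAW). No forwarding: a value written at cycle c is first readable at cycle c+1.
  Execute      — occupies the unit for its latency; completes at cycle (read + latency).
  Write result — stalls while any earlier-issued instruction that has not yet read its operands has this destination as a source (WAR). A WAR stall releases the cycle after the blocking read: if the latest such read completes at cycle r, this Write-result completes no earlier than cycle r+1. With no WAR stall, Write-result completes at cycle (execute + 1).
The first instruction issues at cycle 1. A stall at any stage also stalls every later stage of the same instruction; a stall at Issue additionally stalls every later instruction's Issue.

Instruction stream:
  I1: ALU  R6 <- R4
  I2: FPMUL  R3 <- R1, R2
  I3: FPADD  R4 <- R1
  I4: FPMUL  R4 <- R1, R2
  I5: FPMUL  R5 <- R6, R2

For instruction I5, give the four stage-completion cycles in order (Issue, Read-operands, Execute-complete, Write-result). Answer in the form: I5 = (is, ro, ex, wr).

I5 = (18, 19, 24, 25)

1) issue 1, read 2, done 3, write 4
2) issue 2, read 3, done 8, write 9
3) issue 3, read 4, done 7, write 8
4) issue 10, read 11, done 16, write 17  <struct: FPMUL busy until I2 writes@9>
5) issue 18, read 19, done 24, write 25  <struct: FPMUL busy until I4 writes@17>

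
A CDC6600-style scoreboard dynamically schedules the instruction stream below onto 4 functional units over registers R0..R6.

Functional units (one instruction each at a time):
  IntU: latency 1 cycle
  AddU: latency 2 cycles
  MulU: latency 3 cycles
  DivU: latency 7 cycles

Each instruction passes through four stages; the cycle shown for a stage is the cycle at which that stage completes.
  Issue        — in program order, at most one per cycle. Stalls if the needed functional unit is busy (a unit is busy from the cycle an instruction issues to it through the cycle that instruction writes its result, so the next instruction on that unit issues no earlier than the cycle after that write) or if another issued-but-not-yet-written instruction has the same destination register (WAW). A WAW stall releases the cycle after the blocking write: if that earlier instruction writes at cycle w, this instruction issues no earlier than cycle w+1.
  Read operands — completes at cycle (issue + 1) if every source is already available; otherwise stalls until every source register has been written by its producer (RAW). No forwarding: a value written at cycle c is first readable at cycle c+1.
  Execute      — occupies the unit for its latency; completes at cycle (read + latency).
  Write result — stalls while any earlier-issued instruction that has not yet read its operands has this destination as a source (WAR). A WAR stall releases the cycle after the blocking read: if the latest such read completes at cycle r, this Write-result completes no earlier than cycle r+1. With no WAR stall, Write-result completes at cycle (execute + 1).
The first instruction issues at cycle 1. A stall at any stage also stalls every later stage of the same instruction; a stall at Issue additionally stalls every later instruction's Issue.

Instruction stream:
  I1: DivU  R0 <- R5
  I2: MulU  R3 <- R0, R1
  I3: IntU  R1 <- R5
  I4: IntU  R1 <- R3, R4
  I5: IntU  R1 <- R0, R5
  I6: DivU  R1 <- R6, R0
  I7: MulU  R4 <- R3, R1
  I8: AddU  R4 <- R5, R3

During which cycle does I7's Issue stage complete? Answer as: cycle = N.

cycle 1: I1→DivU
cycle 2: I1 RO; I2→MulU
cycle 3: I3→IntU
cycle 4: I3 RO
cycle 5: I3 EX
cycle 9: I1 EX
cycle 10: I1 WR R0
cycle 11: I2 RO
cycle 12: I3 WR R1
cycle 13: I4→IntU
cycle 14: I2 EX
cycle 15: I2 WR R3
cycle 16: I4 RO
cycle 17: I4 EX
cycle 18: I4 WR R1
cycle 19: I5→IntU
cycle 20: I5 RO
cycle 21: I5 EX
cycle 22: I5 WR R1
cycle 23: I6→DivU
cycle 24: I6 RO; I7→MulU
cycle 31: I6 EX
cycle 32: I6 WR R1
cycle 33: I7 RO
cycle 36: I7 EX
cycle 37: I7 WR R4
cycle 38: I8→AddU
cycle 39: I8 RO
cycle 41: I8 EX
cycle 42: I8 WR R4

cycle = 24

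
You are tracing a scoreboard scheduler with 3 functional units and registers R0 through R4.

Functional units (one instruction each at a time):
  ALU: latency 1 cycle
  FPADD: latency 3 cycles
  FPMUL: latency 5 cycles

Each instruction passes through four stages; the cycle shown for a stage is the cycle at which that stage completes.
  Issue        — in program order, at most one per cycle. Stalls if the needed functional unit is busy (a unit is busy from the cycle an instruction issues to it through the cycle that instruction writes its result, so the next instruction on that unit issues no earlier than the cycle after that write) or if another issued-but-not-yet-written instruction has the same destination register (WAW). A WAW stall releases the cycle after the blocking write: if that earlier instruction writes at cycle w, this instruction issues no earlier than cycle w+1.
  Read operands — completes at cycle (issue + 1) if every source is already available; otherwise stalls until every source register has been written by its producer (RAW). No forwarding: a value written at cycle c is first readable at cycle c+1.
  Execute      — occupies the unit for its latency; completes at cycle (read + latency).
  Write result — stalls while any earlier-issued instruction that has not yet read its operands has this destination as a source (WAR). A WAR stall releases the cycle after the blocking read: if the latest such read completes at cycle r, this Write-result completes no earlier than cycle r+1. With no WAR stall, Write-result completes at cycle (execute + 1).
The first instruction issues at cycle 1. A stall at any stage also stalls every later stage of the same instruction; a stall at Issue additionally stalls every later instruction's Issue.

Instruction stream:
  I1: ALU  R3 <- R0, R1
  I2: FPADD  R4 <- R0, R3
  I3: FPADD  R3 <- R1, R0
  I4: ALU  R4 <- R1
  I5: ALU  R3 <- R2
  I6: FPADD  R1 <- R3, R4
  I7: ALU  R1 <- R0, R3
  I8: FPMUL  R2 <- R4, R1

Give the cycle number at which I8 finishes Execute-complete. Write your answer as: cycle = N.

t=1  I1 issues→ALU
t=2  I1 reads; I2 issues→FPADD
t=3  I1 exec-done
t=4  I1 writes R3
t=5  I2 reads
t=8  I2 exec-done
t=9  I2 writes R4
t=10  I3 issues→FPADD
t=11  I3 reads; I4 issues→ALU
t=12  I4 reads
t=13  I4 exec-done
t=14  I3 exec-done; I4 writes R4
t=15  I3 writes R3
t=16  I5 issues→ALU
t=17  I5 reads; I6 issues→FPADD
t=18  I5 exec-done
t=19  I5 writes R3
t=20  I6 reads
t=23  I6 exec-done
t=24  I6 writes R1
t=25  I7 issues→ALU
t=26  I7 reads; I8 issues→FPMUL
t=27  I7 exec-done
t=28  I7 writes R1
t=29  I8 reads
t=34  I8 exec-done
t=35  I8 writes R2

cycle = 34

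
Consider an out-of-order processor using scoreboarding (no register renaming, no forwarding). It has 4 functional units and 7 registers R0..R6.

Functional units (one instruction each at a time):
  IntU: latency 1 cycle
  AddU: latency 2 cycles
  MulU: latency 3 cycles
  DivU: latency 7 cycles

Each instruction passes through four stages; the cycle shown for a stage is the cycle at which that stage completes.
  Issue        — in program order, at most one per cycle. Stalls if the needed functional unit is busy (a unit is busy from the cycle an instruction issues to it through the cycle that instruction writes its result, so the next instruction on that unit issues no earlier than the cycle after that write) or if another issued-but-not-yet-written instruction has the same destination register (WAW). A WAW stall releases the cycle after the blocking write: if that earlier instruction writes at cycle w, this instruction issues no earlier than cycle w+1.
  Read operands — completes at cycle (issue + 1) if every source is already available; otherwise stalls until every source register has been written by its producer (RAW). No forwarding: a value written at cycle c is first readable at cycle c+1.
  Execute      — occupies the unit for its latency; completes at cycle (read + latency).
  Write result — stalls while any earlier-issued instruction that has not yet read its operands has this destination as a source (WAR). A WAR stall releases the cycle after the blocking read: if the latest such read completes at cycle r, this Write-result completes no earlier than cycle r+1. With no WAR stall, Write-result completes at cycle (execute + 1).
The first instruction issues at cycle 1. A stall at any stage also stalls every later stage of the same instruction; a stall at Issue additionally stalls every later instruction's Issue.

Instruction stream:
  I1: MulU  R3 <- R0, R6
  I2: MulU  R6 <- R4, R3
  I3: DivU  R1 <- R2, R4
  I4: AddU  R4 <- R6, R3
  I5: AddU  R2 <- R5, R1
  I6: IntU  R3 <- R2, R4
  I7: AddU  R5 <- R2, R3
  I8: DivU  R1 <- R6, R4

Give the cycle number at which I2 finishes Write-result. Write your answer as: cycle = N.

cycle = 12

cycle 1: issue I1 (MulU)
cycle 2: I1 read-ops
cycle 5: I1 finished on MulU
cycle 6: I1→R3
cycle 7: issue I2 (MulU)
cycle 8: I2 read-ops, issue I3 (DivU)
cycle 9: I3 read-ops, issue I4 (AddU)
cycle 11: I2 finished on MulU
cycle 12: I2→R6
cycle 13: I4 read-ops
cycle 15: I4 finished on AddU
cycle 16: I3 finished on DivU, I4→R4
cycle 17: I3→R1, issue I5 (AddU)
cycle 18: I5 read-ops, issue I6 (IntU)
cycle 20: I5 finished on AddU
cycle 21: I5→R2
cycle 22: I6 read-ops, issue I7 (AddU)
cycle 23: I6 finished on IntU, issue I8 (DivU)
cycle 24: I6→R3, I8 read-ops
cycle 25: I7 read-ops
cycle 27: I7 finished on AddU
cycle 28: I7→R5
cycle 31: I8 finished on DivU
cycle 32: I8→R1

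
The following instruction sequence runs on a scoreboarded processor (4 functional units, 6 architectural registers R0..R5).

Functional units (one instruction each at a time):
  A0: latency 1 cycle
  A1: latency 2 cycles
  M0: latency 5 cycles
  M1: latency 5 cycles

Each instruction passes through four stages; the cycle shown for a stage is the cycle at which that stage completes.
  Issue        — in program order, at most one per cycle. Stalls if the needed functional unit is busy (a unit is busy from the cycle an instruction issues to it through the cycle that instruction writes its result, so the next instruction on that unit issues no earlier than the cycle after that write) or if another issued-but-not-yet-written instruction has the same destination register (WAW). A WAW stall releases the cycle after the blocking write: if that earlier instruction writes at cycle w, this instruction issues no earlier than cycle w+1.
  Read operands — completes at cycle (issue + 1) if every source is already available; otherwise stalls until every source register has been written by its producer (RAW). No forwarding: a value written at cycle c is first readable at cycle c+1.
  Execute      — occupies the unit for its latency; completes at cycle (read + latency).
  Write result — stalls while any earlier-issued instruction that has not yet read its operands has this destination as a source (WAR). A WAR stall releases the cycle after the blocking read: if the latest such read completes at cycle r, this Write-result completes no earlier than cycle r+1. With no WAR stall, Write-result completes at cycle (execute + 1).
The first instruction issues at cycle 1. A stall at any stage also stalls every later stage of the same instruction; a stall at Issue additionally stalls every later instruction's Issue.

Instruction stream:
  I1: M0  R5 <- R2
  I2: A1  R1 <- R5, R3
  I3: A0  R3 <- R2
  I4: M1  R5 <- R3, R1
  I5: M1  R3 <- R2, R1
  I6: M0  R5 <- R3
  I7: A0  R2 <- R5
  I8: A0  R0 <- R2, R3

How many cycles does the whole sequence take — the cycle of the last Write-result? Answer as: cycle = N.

I1  is:1  ro:2  ex:7  wr:8
I2  is:2  ro:9  ex:11  wr:12  — RAW R5: wait I1 write@8
I3  is:3  ro:4  ex:5  wr:10  — WAR R3: wait I2 read@9
I4  is:9  ro:13  ex:18  wr:19  — WAW R5: wait I1 write@8, RAW R1: wait I2 write@12
I5  is:20  ro:21  ex:26  wr:27  — struct: M1 busy until I4 writes@19
I6  is:21  ro:28  ex:33  wr:34  — RAW R3: wait I5 write@27
I7  is:22  ro:35  ex:36  wr:37  — RAW R5: wait I6 write@34
I8  is:38  ro:39  ex:40  wr:41  — struct: A0 busy until I7 writes@37

cycle = 41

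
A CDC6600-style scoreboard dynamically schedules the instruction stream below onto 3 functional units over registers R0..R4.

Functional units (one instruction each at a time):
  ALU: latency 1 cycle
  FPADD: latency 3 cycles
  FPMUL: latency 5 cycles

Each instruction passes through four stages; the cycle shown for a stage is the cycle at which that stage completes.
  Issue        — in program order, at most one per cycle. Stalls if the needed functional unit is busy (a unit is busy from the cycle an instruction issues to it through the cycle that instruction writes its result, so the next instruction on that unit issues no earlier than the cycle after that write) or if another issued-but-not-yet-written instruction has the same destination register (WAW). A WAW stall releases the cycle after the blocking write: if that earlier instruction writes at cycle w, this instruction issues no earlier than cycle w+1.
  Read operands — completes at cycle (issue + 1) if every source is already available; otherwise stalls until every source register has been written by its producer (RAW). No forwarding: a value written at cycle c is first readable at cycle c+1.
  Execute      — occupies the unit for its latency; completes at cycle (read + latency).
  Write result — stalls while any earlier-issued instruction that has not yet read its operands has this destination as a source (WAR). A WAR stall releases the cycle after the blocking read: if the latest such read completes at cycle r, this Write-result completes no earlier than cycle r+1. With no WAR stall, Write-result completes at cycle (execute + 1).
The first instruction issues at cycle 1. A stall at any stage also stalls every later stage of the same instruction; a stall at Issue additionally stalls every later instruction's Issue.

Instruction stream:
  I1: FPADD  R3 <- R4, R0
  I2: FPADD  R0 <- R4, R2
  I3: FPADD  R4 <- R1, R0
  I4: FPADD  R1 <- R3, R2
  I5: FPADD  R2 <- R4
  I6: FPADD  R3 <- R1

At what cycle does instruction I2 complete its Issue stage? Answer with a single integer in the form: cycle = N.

cycle = 7

  I1 | 1 | 2 | 5 | 6
  I2 | 7 | 8 | 11 | 12   struct: FPADD busy until I1 writes@6
  I3 | 13 | 14 | 17 | 18   struct: FPADD busy until I2 writes@12
  I4 | 19 | 20 | 23 | 24   struct: FPADD busy until I3 writes@18
  I5 | 25 | 26 | 29 | 30   struct: FPADD busy until I4 writes@24
  I6 | 31 | 32 | 35 | 36   struct: FPADD busy until I5 writes@30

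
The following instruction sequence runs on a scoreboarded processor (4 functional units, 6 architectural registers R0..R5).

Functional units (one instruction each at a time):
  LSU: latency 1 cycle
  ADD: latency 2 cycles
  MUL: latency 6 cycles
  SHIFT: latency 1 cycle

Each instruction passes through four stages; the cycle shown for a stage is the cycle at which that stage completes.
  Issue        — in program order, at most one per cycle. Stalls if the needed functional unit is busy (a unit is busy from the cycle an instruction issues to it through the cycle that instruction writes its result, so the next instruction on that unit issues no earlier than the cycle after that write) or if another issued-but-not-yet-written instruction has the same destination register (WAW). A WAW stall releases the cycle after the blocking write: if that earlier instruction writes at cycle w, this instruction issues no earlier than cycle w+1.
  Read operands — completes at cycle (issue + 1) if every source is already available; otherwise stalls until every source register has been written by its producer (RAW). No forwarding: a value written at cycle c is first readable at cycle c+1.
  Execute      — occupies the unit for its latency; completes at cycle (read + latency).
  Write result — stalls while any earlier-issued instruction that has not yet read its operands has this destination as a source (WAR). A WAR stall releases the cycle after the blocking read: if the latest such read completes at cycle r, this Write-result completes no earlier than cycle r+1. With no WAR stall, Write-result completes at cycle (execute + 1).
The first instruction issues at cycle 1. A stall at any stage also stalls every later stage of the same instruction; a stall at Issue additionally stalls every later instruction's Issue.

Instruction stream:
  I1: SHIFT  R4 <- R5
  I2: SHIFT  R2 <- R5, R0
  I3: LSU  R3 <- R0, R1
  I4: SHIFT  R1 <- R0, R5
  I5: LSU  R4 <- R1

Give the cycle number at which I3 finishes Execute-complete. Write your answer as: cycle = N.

cycle = 8

  I1 | 1 | 2 | 3 | 4
  I2 | 5 | 6 | 7 | 8   struct: SHIFT busy until I1 writes@4
  I3 | 6 | 7 | 8 | 9
  I4 | 9 | 10 | 11 | 12   struct: SHIFT busy until I2 writes@8
  I5 | 10 | 13 | 14 | 15   RAW R1: wait I4 write@12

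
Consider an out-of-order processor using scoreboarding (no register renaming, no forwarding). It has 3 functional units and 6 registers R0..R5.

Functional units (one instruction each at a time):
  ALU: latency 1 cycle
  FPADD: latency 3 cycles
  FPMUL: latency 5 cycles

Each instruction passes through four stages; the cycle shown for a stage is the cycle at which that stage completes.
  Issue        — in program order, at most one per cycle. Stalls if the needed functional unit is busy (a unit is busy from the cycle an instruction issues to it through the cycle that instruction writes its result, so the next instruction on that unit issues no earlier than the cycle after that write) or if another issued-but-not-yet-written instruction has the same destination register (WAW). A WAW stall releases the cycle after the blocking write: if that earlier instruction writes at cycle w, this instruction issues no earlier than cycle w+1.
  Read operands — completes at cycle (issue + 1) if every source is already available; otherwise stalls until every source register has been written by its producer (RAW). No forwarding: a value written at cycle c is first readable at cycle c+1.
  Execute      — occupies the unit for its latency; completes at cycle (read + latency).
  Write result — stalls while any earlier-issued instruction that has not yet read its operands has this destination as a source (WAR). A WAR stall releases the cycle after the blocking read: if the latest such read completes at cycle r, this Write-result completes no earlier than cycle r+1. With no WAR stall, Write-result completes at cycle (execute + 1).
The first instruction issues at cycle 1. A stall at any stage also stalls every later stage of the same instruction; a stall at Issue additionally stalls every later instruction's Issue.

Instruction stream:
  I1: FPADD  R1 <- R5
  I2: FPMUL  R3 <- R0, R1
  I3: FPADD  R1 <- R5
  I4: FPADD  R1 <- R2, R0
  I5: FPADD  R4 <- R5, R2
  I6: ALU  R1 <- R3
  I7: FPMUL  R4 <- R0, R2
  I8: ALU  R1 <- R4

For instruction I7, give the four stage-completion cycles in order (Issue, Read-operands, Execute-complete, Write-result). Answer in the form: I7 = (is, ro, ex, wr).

t=1  I1 issues→FPADD
t=2  I1 reads · I2 issues→FPMUL
t=5  I1 exec-done
t=6  I1 writes R1
t=7  I2 reads · I3 issues→FPADD
t=8  I3 reads
t=11  I3 exec-done
t=12  I2 exec-done · I3 writes R1
t=13  I2 writes R3 · I4 issues→FPADD
t=14  I4 reads
t=17  I4 exec-done
t=18  I4 writes R1
t=19  I5 issues→FPADD
t=20  I5 reads · I6 issues→ALU
t=21  I6 reads
t=22  I6 exec-done
t=23  I5 exec-done · I6 writes R1
t=24  I5 writes R4
t=25  I7 issues→FPMUL
t=26  I7 reads · I8 issues→ALU
t=31  I7 exec-done
t=32  I7 writes R4
t=33  I8 reads
t=34  I8 exec-done
t=35  I8 writes R1

I7 = (25, 26, 31, 32)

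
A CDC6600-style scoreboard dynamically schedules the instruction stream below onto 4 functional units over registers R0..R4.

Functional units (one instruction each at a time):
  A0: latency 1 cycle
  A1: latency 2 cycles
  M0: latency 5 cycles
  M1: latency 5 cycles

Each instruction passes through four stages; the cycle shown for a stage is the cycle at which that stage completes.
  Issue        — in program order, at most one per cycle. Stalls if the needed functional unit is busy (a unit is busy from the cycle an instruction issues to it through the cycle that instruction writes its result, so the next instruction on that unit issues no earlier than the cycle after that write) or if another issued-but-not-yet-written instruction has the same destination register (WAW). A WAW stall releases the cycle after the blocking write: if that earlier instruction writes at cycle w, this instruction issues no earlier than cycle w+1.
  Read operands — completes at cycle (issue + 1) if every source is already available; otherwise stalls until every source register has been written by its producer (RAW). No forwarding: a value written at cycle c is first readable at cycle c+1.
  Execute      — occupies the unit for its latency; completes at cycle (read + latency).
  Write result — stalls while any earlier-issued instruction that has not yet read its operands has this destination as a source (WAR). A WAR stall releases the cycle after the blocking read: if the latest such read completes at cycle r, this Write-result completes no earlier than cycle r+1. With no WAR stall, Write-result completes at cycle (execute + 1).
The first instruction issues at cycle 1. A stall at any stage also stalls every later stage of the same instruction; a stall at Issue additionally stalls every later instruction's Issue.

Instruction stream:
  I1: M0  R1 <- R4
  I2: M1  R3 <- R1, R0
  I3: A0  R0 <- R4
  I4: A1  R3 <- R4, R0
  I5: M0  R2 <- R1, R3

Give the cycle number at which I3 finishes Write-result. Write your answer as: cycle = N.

cycle = 10

t=1  I1 issues→M0
t=2  I1 reads | I2 issues→M1
t=3  I3 issues→A0
t=4  I3 reads
t=5  I3 exec-done
t=7  I1 exec-done
t=8  I1 writes R1
t=9  I2 reads
t=10  I3 writes R0
t=14  I2 exec-done
t=15  I2 writes R3
t=16  I4 issues→A1
t=17  I4 reads | I5 issues→M0
t=19  I4 exec-done
t=20  I4 writes R3
t=21  I5 reads
t=26  I5 exec-done
t=27  I5 writes R2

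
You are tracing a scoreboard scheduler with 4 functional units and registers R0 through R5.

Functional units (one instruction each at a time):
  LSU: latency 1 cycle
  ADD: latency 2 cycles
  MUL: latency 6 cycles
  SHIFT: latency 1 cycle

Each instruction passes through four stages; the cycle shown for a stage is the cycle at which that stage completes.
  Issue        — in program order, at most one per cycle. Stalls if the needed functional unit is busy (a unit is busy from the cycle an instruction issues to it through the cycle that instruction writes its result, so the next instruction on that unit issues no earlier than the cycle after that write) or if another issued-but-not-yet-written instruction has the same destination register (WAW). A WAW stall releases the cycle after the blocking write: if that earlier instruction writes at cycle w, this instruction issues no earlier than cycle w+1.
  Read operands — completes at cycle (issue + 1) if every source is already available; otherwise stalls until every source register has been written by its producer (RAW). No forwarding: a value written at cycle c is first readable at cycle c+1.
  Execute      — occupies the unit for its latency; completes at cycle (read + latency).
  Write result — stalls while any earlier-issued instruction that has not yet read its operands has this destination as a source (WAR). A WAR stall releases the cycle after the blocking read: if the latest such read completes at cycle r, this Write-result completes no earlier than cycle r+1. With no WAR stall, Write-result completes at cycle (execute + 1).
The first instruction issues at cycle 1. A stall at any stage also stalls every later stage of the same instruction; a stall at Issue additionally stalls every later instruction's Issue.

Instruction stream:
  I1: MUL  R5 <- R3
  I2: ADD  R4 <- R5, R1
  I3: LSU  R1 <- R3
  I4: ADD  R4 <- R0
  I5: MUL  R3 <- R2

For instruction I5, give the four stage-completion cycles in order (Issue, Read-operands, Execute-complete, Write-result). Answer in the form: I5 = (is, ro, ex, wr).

I1  is:1  ro:2  ex:8  wr:9
I2  is:2  ro:10  ex:12  wr:13  — RAW R5: wait I1 write@9
I3  is:3  ro:4  ex:5  wr:11  — WAR R1: wait I2 read@10
I4  is:14  ro:15  ex:17  wr:18  — struct: ADD busy until I2 writes@13
I5  is:15  ro:16  ex:22  wr:23

I5 = (15, 16, 22, 23)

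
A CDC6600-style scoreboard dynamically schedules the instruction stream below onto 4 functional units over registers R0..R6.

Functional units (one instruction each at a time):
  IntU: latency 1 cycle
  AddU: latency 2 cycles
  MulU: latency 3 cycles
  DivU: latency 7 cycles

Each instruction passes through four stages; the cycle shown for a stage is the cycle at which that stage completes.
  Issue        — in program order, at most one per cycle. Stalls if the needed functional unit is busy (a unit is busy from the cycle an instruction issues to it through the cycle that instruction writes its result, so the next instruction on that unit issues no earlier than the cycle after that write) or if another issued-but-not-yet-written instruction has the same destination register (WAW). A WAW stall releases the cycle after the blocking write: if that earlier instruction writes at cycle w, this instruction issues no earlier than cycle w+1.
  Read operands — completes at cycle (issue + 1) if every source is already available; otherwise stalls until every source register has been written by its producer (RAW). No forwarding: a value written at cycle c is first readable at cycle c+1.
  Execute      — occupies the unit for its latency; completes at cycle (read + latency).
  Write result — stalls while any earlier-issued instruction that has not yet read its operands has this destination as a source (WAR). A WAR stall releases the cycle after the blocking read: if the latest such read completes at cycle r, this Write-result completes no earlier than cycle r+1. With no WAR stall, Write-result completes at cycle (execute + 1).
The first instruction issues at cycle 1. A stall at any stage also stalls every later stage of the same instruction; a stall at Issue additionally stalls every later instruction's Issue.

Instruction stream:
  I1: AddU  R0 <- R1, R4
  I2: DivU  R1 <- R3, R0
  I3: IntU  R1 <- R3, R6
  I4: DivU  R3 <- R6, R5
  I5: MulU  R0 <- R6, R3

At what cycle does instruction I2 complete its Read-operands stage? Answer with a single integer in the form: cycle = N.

cycle = 6

c1: I1→AddU
c2: I1 RO; I2→DivU
c4: I1 EX
c5: I1 WR R0
c6: I2 RO
c13: I2 EX
c14: I2 WR R1
c15: I3→IntU
c16: I3 RO; I4→DivU
c17: I3 EX; I4 RO; I5→MulU
c18: I3 WR R1
c24: I4 EX
c25: I4 WR R3
c26: I5 RO
c29: I5 EX
c30: I5 WR R0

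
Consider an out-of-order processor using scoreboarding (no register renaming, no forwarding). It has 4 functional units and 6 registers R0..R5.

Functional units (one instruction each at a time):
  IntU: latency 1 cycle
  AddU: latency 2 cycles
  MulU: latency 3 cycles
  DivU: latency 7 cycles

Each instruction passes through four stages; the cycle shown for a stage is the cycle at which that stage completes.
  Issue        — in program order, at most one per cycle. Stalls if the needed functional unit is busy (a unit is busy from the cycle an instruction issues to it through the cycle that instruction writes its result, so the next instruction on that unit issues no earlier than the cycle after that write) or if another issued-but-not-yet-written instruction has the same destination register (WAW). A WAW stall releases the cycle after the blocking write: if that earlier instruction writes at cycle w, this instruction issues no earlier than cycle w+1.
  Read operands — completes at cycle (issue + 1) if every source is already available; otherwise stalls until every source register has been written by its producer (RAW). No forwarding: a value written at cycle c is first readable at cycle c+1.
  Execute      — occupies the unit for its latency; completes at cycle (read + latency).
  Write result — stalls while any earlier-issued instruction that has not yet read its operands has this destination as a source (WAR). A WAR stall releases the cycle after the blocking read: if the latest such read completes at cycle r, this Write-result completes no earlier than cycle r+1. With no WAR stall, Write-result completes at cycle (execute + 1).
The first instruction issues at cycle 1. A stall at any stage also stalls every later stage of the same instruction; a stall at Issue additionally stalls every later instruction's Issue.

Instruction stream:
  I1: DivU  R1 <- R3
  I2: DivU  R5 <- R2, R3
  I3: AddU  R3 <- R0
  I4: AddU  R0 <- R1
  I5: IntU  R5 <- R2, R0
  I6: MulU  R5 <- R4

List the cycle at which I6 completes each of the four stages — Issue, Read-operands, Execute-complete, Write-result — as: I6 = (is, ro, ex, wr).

t=1  I1 dispatched to DivU
t=2  I1 operands ready
t=9  I1 complete
t=10  R1←I1
t=11  I2 dispatched to DivU
t=12  I2 operands ready, I3 dispatched to AddU
t=13  I3 operands ready
t=15  I3 complete
t=16  R3←I3
t=17  I4 dispatched to AddU
t=18  I4 operands ready
t=19  I2 complete
t=20  R5←I2, I4 complete
t=21  R0←I4, I5 dispatched to IntU
t=22  I5 operands ready
t=23  I5 complete
t=24  R5←I5
t=25  I6 dispatched to MulU
t=26  I6 operands ready
t=29  I6 complete
t=30  R5←I6

I6 = (25, 26, 29, 30)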